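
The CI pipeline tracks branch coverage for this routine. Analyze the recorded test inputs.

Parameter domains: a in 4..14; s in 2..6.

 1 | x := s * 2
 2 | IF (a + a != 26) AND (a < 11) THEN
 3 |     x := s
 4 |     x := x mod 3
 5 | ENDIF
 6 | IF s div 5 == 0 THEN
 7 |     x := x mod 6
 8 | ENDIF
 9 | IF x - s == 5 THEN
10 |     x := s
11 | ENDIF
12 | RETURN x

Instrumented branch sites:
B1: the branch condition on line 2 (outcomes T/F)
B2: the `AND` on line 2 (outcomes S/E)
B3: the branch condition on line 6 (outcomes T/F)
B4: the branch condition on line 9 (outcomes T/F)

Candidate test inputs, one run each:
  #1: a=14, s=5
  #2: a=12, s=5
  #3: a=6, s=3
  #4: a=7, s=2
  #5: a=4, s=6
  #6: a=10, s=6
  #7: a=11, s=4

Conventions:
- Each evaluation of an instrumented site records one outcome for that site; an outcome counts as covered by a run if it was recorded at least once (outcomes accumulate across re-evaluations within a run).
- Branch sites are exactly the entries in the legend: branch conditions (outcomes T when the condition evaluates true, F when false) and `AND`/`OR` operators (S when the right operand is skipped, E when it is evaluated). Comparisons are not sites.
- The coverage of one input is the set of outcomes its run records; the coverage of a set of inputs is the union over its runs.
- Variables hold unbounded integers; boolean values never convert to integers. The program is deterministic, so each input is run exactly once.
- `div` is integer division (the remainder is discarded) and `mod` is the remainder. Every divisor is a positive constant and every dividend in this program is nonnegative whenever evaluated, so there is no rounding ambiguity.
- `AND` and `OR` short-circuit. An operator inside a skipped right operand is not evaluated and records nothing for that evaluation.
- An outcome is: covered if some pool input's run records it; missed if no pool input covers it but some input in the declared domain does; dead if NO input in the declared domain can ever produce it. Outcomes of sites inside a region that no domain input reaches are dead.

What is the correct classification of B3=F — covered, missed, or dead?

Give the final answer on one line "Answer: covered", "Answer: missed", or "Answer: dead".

B3=F is recorded by pool input(s) 1, 2, 5, 6 -> covered

Answer: covered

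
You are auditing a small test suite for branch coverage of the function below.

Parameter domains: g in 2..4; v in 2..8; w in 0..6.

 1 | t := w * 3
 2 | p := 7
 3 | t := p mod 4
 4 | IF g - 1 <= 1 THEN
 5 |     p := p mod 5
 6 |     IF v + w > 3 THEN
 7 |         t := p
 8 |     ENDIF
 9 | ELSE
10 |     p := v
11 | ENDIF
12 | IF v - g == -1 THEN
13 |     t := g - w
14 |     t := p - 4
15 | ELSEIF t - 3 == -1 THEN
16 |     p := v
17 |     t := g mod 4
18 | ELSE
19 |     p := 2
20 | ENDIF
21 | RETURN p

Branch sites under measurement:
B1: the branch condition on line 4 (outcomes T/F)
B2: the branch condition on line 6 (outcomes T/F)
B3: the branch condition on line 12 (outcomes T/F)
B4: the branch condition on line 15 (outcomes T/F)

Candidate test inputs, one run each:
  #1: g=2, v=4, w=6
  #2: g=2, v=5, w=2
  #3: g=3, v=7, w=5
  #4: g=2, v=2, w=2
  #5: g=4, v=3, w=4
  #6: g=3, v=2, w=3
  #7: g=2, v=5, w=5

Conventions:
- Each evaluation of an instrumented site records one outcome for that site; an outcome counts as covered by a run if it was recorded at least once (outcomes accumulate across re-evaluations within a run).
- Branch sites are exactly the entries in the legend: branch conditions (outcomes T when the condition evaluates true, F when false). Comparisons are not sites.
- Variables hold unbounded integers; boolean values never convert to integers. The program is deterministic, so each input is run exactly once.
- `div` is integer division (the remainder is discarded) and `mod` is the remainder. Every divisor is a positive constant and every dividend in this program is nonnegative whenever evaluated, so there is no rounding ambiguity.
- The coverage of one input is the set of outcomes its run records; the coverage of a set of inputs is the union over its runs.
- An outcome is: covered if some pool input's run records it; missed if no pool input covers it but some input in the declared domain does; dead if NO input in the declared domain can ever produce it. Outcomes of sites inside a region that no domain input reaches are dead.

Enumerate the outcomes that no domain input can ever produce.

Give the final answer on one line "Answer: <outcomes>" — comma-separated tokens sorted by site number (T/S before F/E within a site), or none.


checking every outcome against all 147 domain inputs:
  reachable outcomes have witnesses, e.g. B1=T (e.g. g=2, v=2, w=0), B1=F (e.g. g=3, v=2, w=0), B2=T (e.g. g=2, v=2, w=2), B2=F (e.g. g=2, v=2, w=0)
Answer: none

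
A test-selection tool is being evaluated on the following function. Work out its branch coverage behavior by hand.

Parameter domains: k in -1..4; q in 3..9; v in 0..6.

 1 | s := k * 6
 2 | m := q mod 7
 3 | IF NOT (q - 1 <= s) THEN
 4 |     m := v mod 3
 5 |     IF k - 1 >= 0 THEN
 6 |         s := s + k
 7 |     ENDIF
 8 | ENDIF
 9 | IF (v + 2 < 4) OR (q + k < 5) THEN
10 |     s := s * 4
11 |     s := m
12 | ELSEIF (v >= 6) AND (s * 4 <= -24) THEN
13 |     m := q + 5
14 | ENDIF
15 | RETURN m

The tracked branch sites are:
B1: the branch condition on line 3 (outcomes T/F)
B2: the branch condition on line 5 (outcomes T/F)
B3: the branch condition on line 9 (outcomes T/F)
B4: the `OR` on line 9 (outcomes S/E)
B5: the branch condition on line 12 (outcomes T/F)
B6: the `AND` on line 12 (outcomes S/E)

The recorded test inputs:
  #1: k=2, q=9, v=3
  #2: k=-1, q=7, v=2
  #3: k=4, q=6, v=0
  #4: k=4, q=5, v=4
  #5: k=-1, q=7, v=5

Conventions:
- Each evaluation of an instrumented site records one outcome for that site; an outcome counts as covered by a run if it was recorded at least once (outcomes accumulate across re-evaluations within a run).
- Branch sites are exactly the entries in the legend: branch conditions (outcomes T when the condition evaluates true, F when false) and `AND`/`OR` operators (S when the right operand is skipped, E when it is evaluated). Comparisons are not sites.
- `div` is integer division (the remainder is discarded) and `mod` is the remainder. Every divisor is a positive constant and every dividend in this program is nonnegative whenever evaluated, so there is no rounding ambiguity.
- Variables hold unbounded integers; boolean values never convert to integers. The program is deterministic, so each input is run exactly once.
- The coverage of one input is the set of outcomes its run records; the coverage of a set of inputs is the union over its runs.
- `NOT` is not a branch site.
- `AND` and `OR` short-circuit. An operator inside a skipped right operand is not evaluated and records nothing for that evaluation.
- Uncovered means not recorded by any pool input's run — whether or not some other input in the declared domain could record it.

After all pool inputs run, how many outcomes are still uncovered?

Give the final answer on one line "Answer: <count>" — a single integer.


#1 (k=2, q=9, v=3) -> B1->F, B4->E, B3->F, B6->S, B5->F; covered: B1=F, B3=F, B4=E, B5=F, B6=S
#2 (k=-1, q=7, v=2) -> B1->T, B2->F, B4->E, B3->F, B6->S, B5->F; covered: B1=T, B2=F, B3=F, B4=E, B5=F, B6=S
#3 (k=4, q=6, v=0) -> B1->F, B4->S, B3->T; covered: B1=F, B3=T, B4=S
#4 (k=4, q=5, v=4) -> B1->F, B4->E, B3->F, B6->S, B5->F; covered: B1=F, B3=F, B4=E, B5=F, B6=S
#5 (k=-1, q=7, v=5) -> B1->T, B2->F, B4->E, B3->F, B6->S, B5->F; covered: B1=T, B2=F, B3=F, B4=E, B5=F, B6=S
union over the pool: B1=T, B1=F, B2=F, B3=T, B3=F, B4=S, B4=E, B5=F, B6=S
uncovered (3 of 12): B2=T, B5=T, B6=E
Answer: 3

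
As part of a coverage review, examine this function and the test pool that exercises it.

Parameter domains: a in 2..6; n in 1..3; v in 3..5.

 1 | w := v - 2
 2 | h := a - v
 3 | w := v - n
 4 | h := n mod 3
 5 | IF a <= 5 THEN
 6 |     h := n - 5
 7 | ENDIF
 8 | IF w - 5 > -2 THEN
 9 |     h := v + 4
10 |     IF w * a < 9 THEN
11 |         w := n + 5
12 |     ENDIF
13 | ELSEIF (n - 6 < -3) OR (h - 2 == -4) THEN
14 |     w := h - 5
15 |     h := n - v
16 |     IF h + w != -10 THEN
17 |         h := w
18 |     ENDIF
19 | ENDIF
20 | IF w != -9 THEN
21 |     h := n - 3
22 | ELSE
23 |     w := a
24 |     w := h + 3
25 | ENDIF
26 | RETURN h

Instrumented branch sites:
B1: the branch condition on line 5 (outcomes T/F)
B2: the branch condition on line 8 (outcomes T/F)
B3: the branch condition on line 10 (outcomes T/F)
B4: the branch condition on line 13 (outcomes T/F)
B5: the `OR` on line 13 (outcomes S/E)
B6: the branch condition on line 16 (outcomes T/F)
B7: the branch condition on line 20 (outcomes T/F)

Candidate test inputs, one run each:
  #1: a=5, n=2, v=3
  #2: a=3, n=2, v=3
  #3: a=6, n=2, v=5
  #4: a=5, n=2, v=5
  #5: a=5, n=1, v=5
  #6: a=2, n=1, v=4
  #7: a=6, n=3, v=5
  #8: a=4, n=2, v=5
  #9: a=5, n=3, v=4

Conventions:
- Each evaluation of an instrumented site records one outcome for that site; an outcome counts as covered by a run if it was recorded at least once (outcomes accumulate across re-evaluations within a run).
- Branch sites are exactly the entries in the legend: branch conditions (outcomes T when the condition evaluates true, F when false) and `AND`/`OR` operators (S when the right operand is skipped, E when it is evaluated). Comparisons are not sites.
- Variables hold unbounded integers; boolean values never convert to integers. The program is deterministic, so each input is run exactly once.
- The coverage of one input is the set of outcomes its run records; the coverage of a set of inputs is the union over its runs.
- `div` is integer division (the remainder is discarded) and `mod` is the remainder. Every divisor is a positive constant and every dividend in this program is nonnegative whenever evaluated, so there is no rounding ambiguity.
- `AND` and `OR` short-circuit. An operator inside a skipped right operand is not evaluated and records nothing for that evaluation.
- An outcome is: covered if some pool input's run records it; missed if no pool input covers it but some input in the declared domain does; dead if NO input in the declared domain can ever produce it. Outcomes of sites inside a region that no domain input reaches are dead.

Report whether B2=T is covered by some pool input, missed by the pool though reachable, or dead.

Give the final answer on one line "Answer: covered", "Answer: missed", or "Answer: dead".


B2=T is recorded by pool input(s) 5 -> covered
Answer: covered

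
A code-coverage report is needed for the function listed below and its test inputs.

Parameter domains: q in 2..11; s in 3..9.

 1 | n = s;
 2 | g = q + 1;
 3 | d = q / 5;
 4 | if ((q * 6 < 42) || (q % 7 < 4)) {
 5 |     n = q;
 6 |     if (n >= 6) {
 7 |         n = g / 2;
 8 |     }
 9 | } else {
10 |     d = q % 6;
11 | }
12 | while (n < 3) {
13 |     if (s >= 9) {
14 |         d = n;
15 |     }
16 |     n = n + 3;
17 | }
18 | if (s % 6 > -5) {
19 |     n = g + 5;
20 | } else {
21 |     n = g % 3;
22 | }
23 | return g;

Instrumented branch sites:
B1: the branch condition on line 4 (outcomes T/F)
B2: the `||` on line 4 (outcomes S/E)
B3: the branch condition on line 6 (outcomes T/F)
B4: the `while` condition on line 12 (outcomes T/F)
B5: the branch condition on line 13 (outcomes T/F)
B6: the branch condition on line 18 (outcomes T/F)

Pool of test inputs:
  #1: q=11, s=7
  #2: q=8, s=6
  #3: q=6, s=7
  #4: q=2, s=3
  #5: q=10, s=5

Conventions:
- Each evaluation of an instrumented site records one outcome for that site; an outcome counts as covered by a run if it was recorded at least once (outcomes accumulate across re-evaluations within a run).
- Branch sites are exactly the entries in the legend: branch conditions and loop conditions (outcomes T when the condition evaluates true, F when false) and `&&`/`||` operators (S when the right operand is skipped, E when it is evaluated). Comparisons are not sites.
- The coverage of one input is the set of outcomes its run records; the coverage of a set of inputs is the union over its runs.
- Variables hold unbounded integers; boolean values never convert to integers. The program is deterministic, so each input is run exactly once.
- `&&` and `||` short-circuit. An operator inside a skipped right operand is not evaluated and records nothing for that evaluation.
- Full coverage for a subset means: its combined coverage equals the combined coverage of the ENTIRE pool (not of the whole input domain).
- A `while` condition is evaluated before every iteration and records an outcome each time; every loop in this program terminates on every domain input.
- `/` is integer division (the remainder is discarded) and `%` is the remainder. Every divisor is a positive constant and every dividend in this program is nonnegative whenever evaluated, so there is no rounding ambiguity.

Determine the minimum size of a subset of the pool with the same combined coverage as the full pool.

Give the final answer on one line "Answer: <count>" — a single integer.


input #1 (q=11, s=7): events B2->E, B1->F, B4->F, B6->T; covers B1=F, B2=E, B4=F, B6=T
input #2 (q=8, s=6): events B2->E, B1->T, B3->T, B4->F, B6->T; covers B1=T, B2=E, B3=T, B4=F, B6=T
input #3 (q=6, s=7): events B2->S, B1->T, B3->T, B4->F, B6->T; covers B1=T, B2=S, B3=T, B4=F, B6=T
input #4 (q=2, s=3): events B2->S, B1->T, B3->F, B4->T, B5->F, B4->F, B6->T; covers B1=T, B2=S, B3=F, B4=T, B4=F, B5=F, B6=T
input #5 (q=10, s=5): events B2->E, B1->T, B3->T, B4->F, B6->T; covers B1=T, B2=E, B3=T, B4=F, B6=T
the full pool covers 10 outcomes: B1=T, B1=F, B2=S, B2=E, B3=T, B3=F, B4=T, B4=F, B5=F, B6=T
every size-1 subset falls short of the 10 outcomes (best: 7/10)
every size-2 subset falls short of the 10 outcomes (best: 9/10)
size 3: inputs {1, 2, 4} cover all 10 outcomes, and no lexicographically smaller subset of this size does
Answer: 3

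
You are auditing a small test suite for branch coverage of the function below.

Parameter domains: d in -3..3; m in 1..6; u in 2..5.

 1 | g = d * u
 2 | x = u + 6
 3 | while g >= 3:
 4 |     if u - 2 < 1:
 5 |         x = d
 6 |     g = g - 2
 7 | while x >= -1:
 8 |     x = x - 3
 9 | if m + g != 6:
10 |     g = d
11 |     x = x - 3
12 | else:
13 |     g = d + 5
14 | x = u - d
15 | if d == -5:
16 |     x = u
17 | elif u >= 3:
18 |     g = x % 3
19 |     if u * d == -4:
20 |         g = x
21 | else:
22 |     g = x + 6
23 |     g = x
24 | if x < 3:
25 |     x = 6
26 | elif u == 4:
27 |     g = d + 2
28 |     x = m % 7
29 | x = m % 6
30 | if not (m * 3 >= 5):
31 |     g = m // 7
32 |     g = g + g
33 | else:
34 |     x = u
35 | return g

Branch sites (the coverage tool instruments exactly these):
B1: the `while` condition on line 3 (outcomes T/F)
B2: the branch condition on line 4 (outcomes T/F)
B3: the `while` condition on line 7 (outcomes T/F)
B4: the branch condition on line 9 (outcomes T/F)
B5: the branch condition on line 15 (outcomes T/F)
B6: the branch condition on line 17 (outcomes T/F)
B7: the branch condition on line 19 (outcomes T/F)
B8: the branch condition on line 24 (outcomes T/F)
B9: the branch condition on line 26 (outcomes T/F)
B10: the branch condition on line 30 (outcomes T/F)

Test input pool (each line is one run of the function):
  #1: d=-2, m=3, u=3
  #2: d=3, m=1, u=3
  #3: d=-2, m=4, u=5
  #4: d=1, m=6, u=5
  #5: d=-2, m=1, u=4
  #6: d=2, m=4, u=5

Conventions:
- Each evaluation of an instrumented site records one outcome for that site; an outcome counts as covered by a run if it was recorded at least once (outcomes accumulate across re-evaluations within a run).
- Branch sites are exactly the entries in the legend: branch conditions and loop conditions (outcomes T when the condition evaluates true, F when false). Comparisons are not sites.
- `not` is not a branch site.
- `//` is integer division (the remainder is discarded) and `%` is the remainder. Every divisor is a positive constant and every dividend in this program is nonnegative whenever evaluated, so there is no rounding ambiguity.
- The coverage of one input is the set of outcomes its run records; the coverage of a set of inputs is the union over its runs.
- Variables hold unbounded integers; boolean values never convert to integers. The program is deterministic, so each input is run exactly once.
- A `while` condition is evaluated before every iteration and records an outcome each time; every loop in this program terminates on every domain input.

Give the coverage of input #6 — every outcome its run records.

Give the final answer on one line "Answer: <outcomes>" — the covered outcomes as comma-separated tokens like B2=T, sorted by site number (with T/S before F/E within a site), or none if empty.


Running input #6 (d=2, m=4, u=5), event by event:
  B1->T, B2->F, B1->T, B2->F, B1->T, B2->F, B1->T, B2->F, B1->F, B3->T
  B3->T, B3->T, B3->T, B3->T, B3->F, B4->F, B5->F, B6->T, B7->F, B8->F
  B9->F, B10->F
deduplicating events, the covered set is: B1=T, B1=F, B2=F, B3=T, B3=F, B4=F, B5=F, B6=T, B7=F, B8=F, B9=F, B10=F
Answer: B1=T, B1=F, B2=F, B3=T, B3=F, B4=F, B5=F, B6=T, B7=F, B8=F, B9=F, B10=F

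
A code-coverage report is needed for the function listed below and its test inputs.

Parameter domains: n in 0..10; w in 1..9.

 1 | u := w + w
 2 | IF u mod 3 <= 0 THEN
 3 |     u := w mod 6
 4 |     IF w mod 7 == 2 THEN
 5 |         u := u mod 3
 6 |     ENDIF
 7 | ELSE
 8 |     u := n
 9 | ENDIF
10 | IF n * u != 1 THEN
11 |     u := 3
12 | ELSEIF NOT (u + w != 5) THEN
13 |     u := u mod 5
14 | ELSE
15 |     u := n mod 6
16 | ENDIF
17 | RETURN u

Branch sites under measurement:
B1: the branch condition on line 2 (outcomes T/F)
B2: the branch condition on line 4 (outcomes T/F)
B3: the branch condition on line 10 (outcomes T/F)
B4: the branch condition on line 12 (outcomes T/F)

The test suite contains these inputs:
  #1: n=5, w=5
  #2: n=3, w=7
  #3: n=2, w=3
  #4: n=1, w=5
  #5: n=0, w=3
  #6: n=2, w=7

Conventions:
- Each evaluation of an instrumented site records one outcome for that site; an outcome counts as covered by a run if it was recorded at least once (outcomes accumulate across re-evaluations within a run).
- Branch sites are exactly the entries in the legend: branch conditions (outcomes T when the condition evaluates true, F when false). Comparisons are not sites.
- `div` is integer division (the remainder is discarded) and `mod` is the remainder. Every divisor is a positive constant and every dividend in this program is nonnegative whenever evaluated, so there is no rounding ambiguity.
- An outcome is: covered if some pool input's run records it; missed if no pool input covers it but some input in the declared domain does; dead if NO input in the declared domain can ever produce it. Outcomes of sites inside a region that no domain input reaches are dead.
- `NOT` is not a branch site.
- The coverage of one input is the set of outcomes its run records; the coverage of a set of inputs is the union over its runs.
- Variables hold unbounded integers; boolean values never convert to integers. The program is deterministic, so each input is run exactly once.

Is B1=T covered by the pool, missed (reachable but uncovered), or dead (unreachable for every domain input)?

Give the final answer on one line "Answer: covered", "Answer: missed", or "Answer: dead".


B1=T is recorded by pool input(s) 3, 5 -> covered
Answer: covered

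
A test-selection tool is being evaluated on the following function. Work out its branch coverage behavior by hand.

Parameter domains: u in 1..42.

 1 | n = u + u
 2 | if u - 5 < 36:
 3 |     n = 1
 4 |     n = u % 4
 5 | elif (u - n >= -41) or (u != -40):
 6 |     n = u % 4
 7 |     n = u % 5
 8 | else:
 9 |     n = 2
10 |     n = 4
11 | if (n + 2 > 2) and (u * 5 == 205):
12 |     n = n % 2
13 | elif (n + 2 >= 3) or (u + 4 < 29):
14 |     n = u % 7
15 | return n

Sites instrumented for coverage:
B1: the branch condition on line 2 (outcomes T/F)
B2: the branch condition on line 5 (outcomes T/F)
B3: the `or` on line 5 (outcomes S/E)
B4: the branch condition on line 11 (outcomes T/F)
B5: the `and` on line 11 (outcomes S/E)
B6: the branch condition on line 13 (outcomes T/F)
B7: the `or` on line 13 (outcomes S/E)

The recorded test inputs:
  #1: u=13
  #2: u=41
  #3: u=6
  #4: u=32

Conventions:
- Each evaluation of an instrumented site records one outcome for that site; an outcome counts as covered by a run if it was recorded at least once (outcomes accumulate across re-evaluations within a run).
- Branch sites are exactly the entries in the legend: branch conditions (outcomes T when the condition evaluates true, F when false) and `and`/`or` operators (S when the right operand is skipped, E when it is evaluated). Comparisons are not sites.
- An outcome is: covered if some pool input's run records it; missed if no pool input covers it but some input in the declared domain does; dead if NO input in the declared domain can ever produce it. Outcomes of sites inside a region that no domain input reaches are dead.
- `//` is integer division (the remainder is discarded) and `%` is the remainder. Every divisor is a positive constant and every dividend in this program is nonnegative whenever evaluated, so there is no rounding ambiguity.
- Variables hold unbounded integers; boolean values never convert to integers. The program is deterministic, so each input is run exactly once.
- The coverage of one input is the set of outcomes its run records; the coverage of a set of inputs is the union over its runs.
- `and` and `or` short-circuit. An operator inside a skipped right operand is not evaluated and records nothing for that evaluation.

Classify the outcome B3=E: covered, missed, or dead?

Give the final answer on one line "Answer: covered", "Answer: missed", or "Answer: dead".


no pool input records B3=E
but domain input (u=42) does record it -> reachable, so missed
Answer: missed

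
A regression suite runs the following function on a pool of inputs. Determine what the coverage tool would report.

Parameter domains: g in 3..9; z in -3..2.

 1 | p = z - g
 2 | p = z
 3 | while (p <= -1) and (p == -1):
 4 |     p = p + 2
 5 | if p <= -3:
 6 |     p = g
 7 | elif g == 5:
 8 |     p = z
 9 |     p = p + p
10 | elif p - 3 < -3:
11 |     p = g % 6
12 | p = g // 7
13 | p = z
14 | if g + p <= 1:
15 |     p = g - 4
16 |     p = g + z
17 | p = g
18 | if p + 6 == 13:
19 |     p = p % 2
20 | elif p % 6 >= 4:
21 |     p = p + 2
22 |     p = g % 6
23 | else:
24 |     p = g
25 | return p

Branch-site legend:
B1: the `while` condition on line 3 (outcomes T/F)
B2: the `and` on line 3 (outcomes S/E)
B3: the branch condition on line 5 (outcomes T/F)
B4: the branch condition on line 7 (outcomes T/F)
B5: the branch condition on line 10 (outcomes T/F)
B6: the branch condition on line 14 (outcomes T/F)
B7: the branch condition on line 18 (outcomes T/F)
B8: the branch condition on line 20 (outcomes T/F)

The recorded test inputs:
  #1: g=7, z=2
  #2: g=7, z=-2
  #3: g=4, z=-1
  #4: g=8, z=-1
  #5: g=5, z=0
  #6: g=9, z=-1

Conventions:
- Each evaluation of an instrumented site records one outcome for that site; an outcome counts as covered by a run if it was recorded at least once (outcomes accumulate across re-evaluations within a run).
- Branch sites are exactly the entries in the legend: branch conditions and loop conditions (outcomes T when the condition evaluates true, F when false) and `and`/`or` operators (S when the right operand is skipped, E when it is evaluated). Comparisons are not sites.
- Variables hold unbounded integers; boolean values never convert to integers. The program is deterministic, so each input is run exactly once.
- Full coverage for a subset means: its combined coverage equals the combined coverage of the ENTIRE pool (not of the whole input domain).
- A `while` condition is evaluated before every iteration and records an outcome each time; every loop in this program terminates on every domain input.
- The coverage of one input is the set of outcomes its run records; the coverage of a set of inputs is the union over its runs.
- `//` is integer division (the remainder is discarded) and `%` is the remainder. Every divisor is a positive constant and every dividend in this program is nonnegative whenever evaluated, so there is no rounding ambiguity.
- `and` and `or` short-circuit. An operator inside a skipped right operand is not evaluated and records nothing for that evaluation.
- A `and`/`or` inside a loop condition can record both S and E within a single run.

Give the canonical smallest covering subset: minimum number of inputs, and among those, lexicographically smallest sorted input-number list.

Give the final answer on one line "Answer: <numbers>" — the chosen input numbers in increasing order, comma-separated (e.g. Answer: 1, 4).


input #1, g=7, z=2: outcomes B1=F, B2=S, B3=F, B4=F, B5=F, B6=F, B7=T
input #2, g=7, z=-2: outcomes B1=F, B2=E, B3=F, B4=F, B5=T, B6=F, B7=T
input #3, g=4, z=-1: outcomes B1=T, B1=F, B2=S, B2=E, B3=F, B4=F, B5=F, B6=F, B7=F, B8=T
input #4, g=8, z=-1: outcomes B1=T, B1=F, B2=S, B2=E, B3=F, B4=F, B5=F, B6=F, B7=F, B8=F
input #5, g=5, z=0: outcomes B1=F, B2=S, B3=F, B4=T, B6=F, B7=F, B8=T
input #6, g=9, z=-1: outcomes B1=T, B1=F, B2=S, B2=E, B3=F, B4=F, B5=F, B6=F, B7=F, B8=F
the full pool covers 14 outcomes: B1=T, B1=F, B2=S, B2=E, B3=F, B4=T, B4=F, B5=T, B5=F, B6=F, B7=T, B7=F, B8=T, B8=F
size 1 is not enough: best union over all size-1 subsets is 10/14
size 2 is not enough: best union over all size-2 subsets is 12/14
the canonical winner is {2, 4, 5}: size 3, full 14-outcome coverage, earliest index list among size-3 covers
Answer: 2, 4, 5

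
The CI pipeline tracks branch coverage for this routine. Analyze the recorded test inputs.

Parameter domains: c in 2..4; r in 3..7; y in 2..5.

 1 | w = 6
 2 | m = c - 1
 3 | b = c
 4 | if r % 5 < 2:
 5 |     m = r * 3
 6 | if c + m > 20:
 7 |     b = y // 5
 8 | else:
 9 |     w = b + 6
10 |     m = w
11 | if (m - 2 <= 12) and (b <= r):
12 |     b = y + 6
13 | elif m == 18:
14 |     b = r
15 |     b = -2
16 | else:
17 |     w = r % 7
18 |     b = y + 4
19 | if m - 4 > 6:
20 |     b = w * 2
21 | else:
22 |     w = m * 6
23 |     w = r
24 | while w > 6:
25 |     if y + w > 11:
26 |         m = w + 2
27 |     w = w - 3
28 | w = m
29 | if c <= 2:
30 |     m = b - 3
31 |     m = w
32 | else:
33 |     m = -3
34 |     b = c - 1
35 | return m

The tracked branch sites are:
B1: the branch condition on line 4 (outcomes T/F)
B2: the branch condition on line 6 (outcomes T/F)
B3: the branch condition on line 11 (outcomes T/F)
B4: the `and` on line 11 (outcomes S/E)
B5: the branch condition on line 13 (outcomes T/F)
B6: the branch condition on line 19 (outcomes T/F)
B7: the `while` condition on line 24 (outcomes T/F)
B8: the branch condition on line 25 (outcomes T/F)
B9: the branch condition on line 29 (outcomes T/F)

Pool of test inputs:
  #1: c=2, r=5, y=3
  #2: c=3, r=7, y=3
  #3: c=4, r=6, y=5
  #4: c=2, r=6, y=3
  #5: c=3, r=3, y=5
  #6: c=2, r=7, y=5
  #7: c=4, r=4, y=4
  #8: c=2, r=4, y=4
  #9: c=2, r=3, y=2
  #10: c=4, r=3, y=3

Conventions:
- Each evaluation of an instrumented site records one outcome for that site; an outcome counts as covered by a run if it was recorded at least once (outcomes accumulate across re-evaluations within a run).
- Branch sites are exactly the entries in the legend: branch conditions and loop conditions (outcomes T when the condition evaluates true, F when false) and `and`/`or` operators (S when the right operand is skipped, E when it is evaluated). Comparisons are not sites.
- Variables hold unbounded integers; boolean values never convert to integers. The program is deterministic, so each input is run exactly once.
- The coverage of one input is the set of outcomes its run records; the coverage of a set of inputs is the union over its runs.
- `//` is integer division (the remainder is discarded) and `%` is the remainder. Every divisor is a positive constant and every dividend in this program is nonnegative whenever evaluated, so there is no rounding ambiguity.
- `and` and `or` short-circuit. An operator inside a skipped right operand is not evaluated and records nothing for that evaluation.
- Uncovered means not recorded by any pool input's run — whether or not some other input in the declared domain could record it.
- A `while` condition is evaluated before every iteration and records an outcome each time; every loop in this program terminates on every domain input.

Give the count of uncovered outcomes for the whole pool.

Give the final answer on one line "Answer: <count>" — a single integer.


run #1 (c=2, r=5, y=3) runs B1->T, B2->F, B4->E, B3->T, B6->F, B7->F, B9->T; records B1=T, B2=F, B3=T, B4=E, B6=F, B7=F, B9=T
run #2 (c=3, r=7, y=3) runs B1->F, B2->F, B4->E, B3->T, B6->F, B7->T, B8->F, B7->F, B9->F; records B1=F, B2=F, B3=T, B4=E, B6=F, B7=T, B7=F, B8=F, B9=F
run #3 (c=4, r=6, y=5) runs B1->T, B2->T, B4->S, B3->F, B5->T, B6->T, B7->F, B9->F; records B1=T, B2=T, B3=F, B4=S, B5=T, B6=T, B7=F, B9=F
run #4 (c=2, r=6, y=3) runs B1->T, B2->F, B4->E, B3->T, B6->F, B7->F, B9->T; records B1=T, B2=F, B3=T, B4=E, B6=F, B7=F, B9=T
run #5 (c=3, r=3, y=5) runs B1->F, B2->F, B4->E, B3->T, B6->F, B7->F, B9->F; records B1=F, B2=F, B3=T, B4=E, B6=F, B7=F, B9=F
run #6 (c=2, r=7, y=5) runs B1->F, B2->F, B4->E, B3->T, B6->F, B7->T, B8->T, B7->F, B9->T; records B1=F, B2=F, B3=T, B4=E, B6=F, B7=T, B7=F, B8=T, B9=T
run #7 (c=4, r=4, y=4) runs B1->F, B2->F, B4->E, B3->T, B6->F, B7->F, B9->F; records B1=F, B2=F, B3=T, B4=E, B6=F, B7=F, B9=F
run #8 (c=2, r=4, y=4) runs B1->F, B2->F, B4->E, B3->T, B6->F, B7->F, B9->T; records B1=F, B2=F, B3=T, B4=E, B6=F, B7=F, B9=T
run #9 (c=2, r=3, y=2) runs B1->F, B2->F, B4->E, B3->T, B6->F, B7->F, B9->T; records B1=F, B2=F, B3=T, B4=E, B6=F, B7=F, B9=T
run #10 (c=4, r=3, y=3) runs B1->F, B2->F, B4->E, B3->F, B5->F, B6->F, B7->F, B9->F; records B1=F, B2=F, B3=F, B4=E, B5=F, B6=F, B7=F, B9=F
union over the pool: B1=T, B1=F, B2=T, B2=F, B3=T, B3=F, B4=S, B4=E, B5=T, B5=F, B6=T, B6=F, B7=T, B7=F, B8=T, B8=F, B9=T, B9=F
uncovered (0 of 18): none
Answer: 0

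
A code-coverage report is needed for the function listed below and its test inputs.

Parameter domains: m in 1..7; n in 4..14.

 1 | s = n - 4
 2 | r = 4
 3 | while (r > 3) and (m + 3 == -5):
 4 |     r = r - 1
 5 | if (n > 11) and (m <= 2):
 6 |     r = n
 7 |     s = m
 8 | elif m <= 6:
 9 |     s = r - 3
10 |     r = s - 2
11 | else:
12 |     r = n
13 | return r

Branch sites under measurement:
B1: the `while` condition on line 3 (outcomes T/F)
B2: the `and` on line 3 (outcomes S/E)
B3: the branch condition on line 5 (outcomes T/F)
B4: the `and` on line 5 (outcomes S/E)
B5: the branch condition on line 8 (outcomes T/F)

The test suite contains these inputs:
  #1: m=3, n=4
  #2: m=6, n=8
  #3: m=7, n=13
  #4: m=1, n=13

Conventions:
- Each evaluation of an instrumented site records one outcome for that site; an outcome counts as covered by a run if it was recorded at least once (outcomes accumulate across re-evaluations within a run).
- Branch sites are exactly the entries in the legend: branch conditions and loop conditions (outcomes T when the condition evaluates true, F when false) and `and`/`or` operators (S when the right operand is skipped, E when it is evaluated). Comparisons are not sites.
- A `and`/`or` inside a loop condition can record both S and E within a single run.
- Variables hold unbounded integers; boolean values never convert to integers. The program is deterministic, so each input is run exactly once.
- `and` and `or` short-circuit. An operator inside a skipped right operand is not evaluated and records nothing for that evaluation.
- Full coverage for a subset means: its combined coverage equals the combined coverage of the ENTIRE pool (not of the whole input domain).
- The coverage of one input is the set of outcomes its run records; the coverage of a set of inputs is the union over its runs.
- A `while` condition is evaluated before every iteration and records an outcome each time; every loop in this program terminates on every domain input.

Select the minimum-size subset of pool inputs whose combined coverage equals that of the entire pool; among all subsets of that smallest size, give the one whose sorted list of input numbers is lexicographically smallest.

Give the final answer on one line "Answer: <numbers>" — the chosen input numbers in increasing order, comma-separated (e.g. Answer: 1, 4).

test 1 (m=3, n=4) fires B2->E, B1->F, B4->S, B3->F, B5->T; hits B1=F, B2=E, B3=F, B4=S, B5=T
test 2 (m=6, n=8) fires B2->E, B1->F, B4->S, B3->F, B5->T; hits B1=F, B2=E, B3=F, B4=S, B5=T
test 3 (m=7, n=13) fires B2->E, B1->F, B4->E, B3->F, B5->F; hits B1=F, B2=E, B3=F, B4=E, B5=F
test 4 (m=1, n=13) fires B2->E, B1->F, B4->E, B3->T; hits B1=F, B2=E, B3=T, B4=E
union over all inputs: B1=F, B2=E, B3=T, B3=F, B4=S, B4=E, B5=T, B5=F (8 outcomes)
every size-1 subset falls short of the 8 outcomes (best: 5/8)
every size-2 subset falls short of the 8 outcomes (best: 7/8)
inputs {1, 3, 4} (size 3) cover everything; no size-3 subset with a lexicographically smaller index list covers all 8

Answer: 1, 3, 4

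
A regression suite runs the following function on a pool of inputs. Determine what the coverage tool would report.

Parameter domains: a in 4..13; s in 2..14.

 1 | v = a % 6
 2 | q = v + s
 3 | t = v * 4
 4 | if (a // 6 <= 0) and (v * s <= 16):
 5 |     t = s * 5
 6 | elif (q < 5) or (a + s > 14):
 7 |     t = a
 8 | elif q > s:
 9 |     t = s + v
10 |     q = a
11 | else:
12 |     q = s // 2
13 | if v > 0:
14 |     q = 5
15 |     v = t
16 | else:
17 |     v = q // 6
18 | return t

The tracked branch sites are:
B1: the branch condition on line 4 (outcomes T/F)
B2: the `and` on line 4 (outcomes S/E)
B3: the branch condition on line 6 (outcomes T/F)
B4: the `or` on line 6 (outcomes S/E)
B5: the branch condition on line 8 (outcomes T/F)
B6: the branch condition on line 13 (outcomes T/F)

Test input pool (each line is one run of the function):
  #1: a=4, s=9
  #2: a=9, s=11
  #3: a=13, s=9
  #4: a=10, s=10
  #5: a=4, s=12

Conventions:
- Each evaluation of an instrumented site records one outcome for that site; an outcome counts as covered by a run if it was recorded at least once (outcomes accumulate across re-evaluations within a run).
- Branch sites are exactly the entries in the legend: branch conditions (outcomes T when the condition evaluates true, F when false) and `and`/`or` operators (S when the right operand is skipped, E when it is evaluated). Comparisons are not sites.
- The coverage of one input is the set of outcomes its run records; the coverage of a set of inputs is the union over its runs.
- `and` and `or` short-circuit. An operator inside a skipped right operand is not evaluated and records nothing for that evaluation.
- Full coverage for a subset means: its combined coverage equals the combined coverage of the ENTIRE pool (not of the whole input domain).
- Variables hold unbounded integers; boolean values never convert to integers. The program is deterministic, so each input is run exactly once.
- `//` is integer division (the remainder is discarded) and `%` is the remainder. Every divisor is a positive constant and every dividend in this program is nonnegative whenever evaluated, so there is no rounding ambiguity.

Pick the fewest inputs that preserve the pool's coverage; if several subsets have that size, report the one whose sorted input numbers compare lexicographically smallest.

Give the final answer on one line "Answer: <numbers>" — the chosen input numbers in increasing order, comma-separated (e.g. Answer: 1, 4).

input #1, a=4, s=9: events B2->E, B1->F, B4->E, B3->F, B5->T, B6->T; outcomes B1=F, B2=E, B3=F, B4=E, B5=T, B6=T
input #2, a=9, s=11: events B2->S, B1->F, B4->E, B3->T, B6->T; outcomes B1=F, B2=S, B3=T, B4=E, B6=T
input #3, a=13, s=9: events B2->S, B1->F, B4->E, B3->T, B6->T; outcomes B1=F, B2=S, B3=T, B4=E, B6=T
input #4, a=10, s=10: events B2->S, B1->F, B4->E, B3->T, B6->T; outcomes B1=F, B2=S, B3=T, B4=E, B6=T
input #5, a=4, s=12: events B2->E, B1->F, B4->E, B3->T, B6->T; outcomes B1=F, B2=E, B3=T, B4=E, B6=T
pool-wide coverage (8 outcomes): B1=F, B2=S, B2=E, B3=T, B3=F, B4=E, B5=T, B6=T
every size-1 subset falls short of the 8 outcomes (best: 6/8)
the canonical winner is {1, 2}: size 2, full 8-outcome coverage, earliest index list among size-2 covers

Answer: 1, 2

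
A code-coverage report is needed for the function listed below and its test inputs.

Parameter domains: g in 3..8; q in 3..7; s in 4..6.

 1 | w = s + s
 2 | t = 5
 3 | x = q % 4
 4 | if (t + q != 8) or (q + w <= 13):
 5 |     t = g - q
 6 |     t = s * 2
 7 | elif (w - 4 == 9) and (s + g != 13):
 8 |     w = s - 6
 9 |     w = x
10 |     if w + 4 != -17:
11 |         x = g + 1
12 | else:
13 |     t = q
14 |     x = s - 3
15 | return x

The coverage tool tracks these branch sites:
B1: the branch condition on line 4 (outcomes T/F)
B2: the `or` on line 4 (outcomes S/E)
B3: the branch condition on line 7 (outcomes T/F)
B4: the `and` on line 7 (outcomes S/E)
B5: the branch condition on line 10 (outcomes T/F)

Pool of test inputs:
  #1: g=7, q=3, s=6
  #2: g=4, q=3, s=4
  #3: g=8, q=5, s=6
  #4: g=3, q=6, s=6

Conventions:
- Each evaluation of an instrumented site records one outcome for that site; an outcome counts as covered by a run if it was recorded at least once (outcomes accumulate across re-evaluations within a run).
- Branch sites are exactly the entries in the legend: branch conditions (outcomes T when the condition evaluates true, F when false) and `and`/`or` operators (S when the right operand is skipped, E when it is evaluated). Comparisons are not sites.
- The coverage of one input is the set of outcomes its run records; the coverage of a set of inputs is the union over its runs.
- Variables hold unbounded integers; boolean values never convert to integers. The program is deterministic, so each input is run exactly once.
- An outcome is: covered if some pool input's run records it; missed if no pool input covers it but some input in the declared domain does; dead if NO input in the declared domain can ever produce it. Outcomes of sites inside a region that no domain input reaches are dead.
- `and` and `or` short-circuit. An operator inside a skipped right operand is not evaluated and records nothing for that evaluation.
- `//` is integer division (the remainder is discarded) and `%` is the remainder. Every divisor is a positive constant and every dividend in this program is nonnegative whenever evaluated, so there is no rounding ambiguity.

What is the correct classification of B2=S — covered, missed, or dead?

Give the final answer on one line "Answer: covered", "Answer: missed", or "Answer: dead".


B2=S is recorded by pool input(s) 3, 4 -> covered
Answer: covered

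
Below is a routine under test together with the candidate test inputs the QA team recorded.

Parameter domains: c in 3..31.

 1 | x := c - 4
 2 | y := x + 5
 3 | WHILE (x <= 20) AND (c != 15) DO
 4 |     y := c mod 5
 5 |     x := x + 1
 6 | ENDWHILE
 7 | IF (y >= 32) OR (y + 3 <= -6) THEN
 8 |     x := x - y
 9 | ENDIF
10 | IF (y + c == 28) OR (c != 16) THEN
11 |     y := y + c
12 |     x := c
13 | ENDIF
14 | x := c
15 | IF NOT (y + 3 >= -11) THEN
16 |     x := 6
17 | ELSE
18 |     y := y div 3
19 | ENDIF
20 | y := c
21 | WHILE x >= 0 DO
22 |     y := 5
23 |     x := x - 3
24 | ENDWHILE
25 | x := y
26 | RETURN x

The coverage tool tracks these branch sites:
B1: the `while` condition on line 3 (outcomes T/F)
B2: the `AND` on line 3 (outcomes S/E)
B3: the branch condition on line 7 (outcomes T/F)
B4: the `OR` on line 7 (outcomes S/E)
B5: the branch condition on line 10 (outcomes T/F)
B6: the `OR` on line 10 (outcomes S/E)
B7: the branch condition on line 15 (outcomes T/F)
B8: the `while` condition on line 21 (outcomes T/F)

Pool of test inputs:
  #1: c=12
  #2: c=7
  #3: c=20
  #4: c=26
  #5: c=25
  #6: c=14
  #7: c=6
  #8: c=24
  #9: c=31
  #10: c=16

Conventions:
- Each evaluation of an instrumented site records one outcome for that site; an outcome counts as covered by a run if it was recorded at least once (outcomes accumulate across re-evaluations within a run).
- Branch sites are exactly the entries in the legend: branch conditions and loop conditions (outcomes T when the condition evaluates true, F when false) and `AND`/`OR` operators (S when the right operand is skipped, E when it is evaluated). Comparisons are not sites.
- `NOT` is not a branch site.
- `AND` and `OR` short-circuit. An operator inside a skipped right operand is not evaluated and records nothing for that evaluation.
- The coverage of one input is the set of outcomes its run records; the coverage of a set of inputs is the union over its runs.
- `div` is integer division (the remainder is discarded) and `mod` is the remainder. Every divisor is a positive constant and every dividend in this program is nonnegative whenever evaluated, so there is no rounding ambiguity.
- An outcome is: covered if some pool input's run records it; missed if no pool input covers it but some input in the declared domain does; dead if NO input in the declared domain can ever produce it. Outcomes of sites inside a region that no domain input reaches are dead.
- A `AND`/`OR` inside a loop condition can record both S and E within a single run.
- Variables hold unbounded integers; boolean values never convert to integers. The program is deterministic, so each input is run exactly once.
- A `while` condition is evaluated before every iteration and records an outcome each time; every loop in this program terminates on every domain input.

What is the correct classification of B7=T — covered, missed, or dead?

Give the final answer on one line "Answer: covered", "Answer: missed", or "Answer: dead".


no pool input records B7=T
checking all 29 inputs in the declared domain: B7=T is never recorded -> dead
Answer: dead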